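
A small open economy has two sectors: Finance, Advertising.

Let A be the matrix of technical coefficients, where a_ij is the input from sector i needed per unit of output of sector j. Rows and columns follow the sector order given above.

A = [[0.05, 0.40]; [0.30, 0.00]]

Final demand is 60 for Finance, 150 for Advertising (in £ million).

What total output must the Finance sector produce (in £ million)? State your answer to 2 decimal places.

x_F = 144.58

I − A =
  [   0.95    -0.40]
  [  -0.30     1.00]
det(I−A) = (0.95)(1.00) − (-0.40)(-0.30) = 0.8300
adj(I−A) = [[1.00, 0.40], [0.30, 0.95]]
(I − A)⁻¹ = adj(I−A) / det(I−A) ≈
  [   1.2048     0.4819]
  [   0.3614     1.1446]
x = (I − A)⁻¹ d = adj(I−A)·d / det(I−A), with det(I−A) = 0.8300:
  x_F = (1.00·60 + 0.40·150) / 0.8300 = 120.00 / 0.8300 ≈ 144.58
  x_A = (0.30·60 + 0.95·150) / 0.8300 = 160.50 / 0.8300 ≈ 193.37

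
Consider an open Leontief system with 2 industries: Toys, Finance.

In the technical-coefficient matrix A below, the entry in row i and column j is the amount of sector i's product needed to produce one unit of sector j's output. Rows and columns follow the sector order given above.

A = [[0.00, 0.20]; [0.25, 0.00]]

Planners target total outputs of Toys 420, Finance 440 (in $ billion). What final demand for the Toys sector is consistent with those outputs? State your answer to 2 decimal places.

I − A =
  [   1.00    -0.20]
  [  -0.25     1.00]
d = (I − A) x:
  d_1 = (+1.00)·420 + (-0.20)·440 = 332.00
  d_2 = (-0.25)·420 + (+1.00)·440 = 335.00

d_1 = 332.00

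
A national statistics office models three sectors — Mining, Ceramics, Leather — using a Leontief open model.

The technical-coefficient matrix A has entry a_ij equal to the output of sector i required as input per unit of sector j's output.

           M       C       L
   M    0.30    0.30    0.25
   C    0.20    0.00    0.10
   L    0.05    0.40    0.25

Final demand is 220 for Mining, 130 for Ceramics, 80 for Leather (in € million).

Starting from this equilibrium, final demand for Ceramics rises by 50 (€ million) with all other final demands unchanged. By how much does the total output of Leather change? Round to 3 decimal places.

Δx_L = 35.287

I − A =
  [   0.70    -0.30    -0.25]
  [  -0.20     1.00    -0.10]
  [  -0.05    -0.40     0.75]
Cofactors of I−A, C_ij = (−1)^(i+j)·(minor ij) (rows/columns in the sector order above):
  C_11 = (1.00)(0.75) − (-0.10)(-0.40) = 0.7100
  C_12 = −[(-0.20)(0.75) − (-0.10)(-0.05)] = 0.1550
  C_13 = (-0.20)(-0.40) − (1.00)(-0.05) = 0.1300
  C_21 = −[(-0.30)(0.75) − (-0.25)(-0.40)] = 0.3250
  C_22 = (0.70)(0.75) − (-0.25)(-0.05) = 0.5125
  C_23 = −[(0.70)(-0.40) − (-0.30)(-0.05)] = 0.2950
  C_31 = (-0.30)(-0.10) − (-0.25)(1.00) = 0.2800
  C_32 = −[(0.70)(-0.10) − (-0.25)(-0.20)] = 0.1200
  C_33 = (0.70)(1.00) − (-0.30)(-0.20) = 0.6400
det(I−A) = Σ_j (I−A)_1j·C_1j = (0.70)(0.7100) + (-0.30)(0.1550) + (-0.25)(0.1300) = 0.4180
adj(I−A) = Cᵀ =
  [ 0.7100   0.3250   0.2800]
  [ 0.1550   0.5125   0.1200]
  [ 0.1300   0.2950   0.6400]
(I − A)⁻¹ = adj(I−A) / det(I−A) ≈
  [   1.6986     0.7775     0.6699]
  [   0.3708     1.2261     0.2871]
  [   0.3110     0.7057     1.5311]
Δx = (I − A)⁻¹ Δd with Δd having +50 in the Ceramics component and 0 elsewhere.
So Δx_L = L_LC · (+50), where L_LC = adj(I−A)_LC / det(I−A) = 0.2950 / 0.4180.
Δx_L = 0.2950 × (+50) / 0.4180 = 14.75 / 0.4180 ≈ 35.287.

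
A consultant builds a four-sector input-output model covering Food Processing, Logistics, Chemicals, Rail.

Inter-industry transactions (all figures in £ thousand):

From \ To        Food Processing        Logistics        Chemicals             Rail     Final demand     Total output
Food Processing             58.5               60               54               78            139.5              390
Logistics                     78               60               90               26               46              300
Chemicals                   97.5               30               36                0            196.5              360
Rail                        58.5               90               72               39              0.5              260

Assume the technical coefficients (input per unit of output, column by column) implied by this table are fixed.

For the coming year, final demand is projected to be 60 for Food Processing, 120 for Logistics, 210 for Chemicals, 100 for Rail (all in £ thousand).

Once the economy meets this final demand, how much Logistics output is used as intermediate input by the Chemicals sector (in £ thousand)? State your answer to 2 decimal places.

z_23 = 97.06

Technical coefficients a_ij = z_ij / X_j:
  a_11 = 58.5/390 = 0.15, a_21 = 78/390 = 0.20, a_31 = 97.5/390 = 0.25, a_41 = 58.5/390 = 0.15
  a_12 = 60/300 = 0.20, a_22 = 60/300 = 0.20, a_32 = 30/300 = 0.10, a_42 = 90/300 = 0.30
  a_13 = 54/360 = 0.15, a_23 = 90/360 = 0.25, a_33 = 36/360 = 0.10, a_43 = 72/360 = 0.20
  a_14 = 78/260 = 0.30, a_24 = 26/260 = 0.10, a_34 = 0/260 = 0.00, a_44 = 39/260 = 0.15
I − A =
  [   0.85    -0.20    -0.15    -0.30]
  [  -0.20     0.80    -0.25    -0.10]
  [  -0.25    -0.10     0.90     0.00]
  [  -0.15    -0.30    -0.20     0.85]
Compute the cofactors C_ij = (−1)^(i+j)·(3×3 minor ij) of I−A; the adjugate is their transpose:
adj(I−A) = Cᵀ =
  [ 0.561750   0.252750   0.214500   0.228000]
  [ 0.224625   0.562875   0.226125   0.145500]
  [ 0.181000   0.132750   0.461500   0.079500]
  [ 0.221000   0.274500   0.226250   0.509250]
det(I−A) = Σ_j (I−A)_1j·C_1j = (0.85)(0.561750) + (-0.20)(0.224625) + (-0.15)(0.181000) + (-0.30)(0.221000) = 0.3391125
(I − A)⁻¹ = adj(I−A) / det(I−A) ≈
  [   1.6565     0.7453     0.6325     0.6723]
  [   0.6624     1.6598     0.6668     0.4291]
  [   0.5337     0.3915     1.3609     0.2344]
  [   0.6517     0.8095     0.6672     1.5017]
First solve x = (I − A)⁻¹ d = adj(I−A)·d / det(I−A); in particular x_3 = (0.181000·60 + 0.132750·120 + 0.461500·210 + 0.079500·100) / 0.3391125 = 131.655 / 0.3391125 ≈ 388.2340.
Intermediate flow from 2 to 3: z_23 = a_23 · x_3 = 0.25 × 131.655 / 0.3391125 = 32.91375 / 0.3391125 ≈ 97.06.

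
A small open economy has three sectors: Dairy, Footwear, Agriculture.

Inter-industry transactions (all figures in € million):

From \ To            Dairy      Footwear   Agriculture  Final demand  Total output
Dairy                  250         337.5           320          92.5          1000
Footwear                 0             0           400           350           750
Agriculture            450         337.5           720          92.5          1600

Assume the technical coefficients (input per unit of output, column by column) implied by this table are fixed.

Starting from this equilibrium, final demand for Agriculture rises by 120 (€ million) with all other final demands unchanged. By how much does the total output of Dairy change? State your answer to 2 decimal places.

Δx_D = 200.00

Technical coefficients a_ij = z_ij / X_j:
  a_DD = 250/1000 = 0.25, a_FD = 0/1000 = 0.00, a_AD = 450/1000 = 0.45
  a_DF = 337.5/750 = 0.45, a_FF = 0/750 = 0.00, a_AF = 337.5/750 = 0.45
  a_DA = 320/1600 = 0.20, a_FA = 400/1600 = 0.25, a_AA = 720/1600 = 0.45
I − A =
  [   0.75    -0.45    -0.20]
  [   0.00     1.00    -0.25]
  [  -0.45    -0.45     0.55]
Cofactors of I−A, C_ij = (−1)^(i+j)·(minor ij) (rows/columns in the sector order above):
  C_11 = (1.00)(0.55) − (-0.25)(-0.45) = 0.4375
  C_12 = −[(0.00)(0.55) − (-0.25)(-0.45)] = 0.1125
  C_13 = (0.00)(-0.45) − (1.00)(-0.45) = 0.4500
  C_21 = −[(-0.45)(0.55) − (-0.20)(-0.45)] = 0.3375
  C_22 = (0.75)(0.55) − (-0.20)(-0.45) = 0.3225
  C_23 = −[(0.75)(-0.45) − (-0.45)(-0.45)] = 0.5400
  C_31 = (-0.45)(-0.25) − (-0.20)(1.00) = 0.3125
  C_32 = −[(0.75)(-0.25) − (-0.20)(0.00)] = 0.1875
  C_33 = (0.75)(1.00) − (-0.45)(0.00) = 0.7500
det(I−A) = Σ_j (I−A)_1j·C_1j = (0.75)(0.4375) + (-0.45)(0.1125) + (-0.20)(0.4500) = 0.1875
adj(I−A) = Cᵀ =
  [ 0.4375   0.3375   0.3125]
  [ 0.1125   0.3225   0.1875]
  [ 0.4500   0.5400   0.7500]
(I − A)⁻¹ = adj(I−A) / det(I−A) ≈
  [   2.3333     1.8000     1.6667]
  [   0.6000     1.7200     1.0000]
  [   2.4000     2.8800     4.0000]
Δx = (I − A)⁻¹ Δd with Δd having +120 in the Agriculture component and 0 elsewhere.
So Δx_D = L_DA · (+120), where L_DA = adj(I−A)_DA / det(I−A) = 0.3125 / 0.1875.
Δx_D = 0.3125 × (+120) / 0.1875 = 37.50 / 0.1875 = 200.00.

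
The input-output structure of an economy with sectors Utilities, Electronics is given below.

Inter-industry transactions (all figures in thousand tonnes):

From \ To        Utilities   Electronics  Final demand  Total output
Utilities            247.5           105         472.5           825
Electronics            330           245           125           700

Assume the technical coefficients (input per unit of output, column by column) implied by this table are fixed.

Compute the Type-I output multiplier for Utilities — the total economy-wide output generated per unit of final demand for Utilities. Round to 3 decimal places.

Technical coefficients a_ij = z_ij / X_j:
  a_11 = 247.5/825 = 0.30, a_21 = 330/825 = 0.40
  a_12 = 105/700 = 0.15, a_22 = 245/700 = 0.35
I − A =
  [   0.70    -0.15]
  [  -0.40     0.65]
det(I−A) = (0.70)(0.65) − (-0.15)(-0.40) = 0.3950
adj(I−A) = [[0.65, 0.15], [0.40, 0.70]]
(I − A)⁻¹ = adj(I−A) / det(I−A) ≈
  [   1.6456     0.3797]
  [   1.0127     1.7722]
The output multiplier for sector j is the column-j sum of the Leontief inverse (I − A)⁻¹ = adj(I−A) / det(I−A).
Column 1 of adj(I−A): (0.65, 0.40); det(I−A) = 0.3950.
m_1 = (0.65 + 0.40) / 0.3950 = 1.05 / 0.3950 ≈ 2.658.

m_1 = 2.658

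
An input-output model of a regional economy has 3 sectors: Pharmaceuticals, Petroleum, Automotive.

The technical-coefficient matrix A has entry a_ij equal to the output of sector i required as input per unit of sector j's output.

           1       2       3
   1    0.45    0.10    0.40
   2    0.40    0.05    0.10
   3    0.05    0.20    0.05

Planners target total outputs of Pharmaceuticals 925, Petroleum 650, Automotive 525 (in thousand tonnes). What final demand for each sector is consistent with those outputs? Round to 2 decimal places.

d_1 = 233.75, d_2 = 195.00, d_3 = 322.50

I − A =
  [   0.55    -0.10    -0.40]
  [  -0.40     0.95    -0.10]
  [  -0.05    -0.20     0.95]
d = (I − A) x:
  d_1 = (+0.55)·925 + (-0.10)·650 + (-0.40)·525 = 233.75
  d_2 = (-0.40)·925 + (+0.95)·650 + (-0.10)·525 = 195.00
  d_3 = (-0.05)·925 + (-0.20)·650 + (+0.95)·525 = 322.50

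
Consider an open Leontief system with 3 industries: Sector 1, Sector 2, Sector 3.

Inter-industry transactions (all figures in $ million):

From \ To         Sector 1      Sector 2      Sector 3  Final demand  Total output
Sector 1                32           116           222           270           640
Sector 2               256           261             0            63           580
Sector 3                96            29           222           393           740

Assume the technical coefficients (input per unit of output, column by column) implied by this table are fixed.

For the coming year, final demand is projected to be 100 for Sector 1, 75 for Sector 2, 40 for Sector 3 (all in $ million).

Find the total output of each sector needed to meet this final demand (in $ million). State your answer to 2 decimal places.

Technical coefficients a_ij = z_ij / X_j:
  a_11 = 32/640 = 0.05, a_21 = 256/640 = 0.40, a_31 = 96/640 = 0.15
  a_12 = 116/580 = 0.20, a_22 = 261/580 = 0.45, a_32 = 29/580 = 0.05
  a_13 = 222/740 = 0.30, a_23 = 0/740 = 0.00, a_33 = 222/740 = 0.30
I − A =
  [   0.95    -0.20    -0.30]
  [  -0.40     0.55     0.00]
  [  -0.15    -0.05     0.70]
Cofactors of I−A, C_ij = (−1)^(i+j)·(minor ij) (rows/columns in the sector order above):
  C_11 = (0.55)(0.70) − (0.00)(-0.05) = 0.3850
  C_12 = −[(-0.40)(0.70) − (0.00)(-0.15)] = 0.2800
  C_13 = (-0.40)(-0.05) − (0.55)(-0.15) = 0.1025
  C_21 = −[(-0.20)(0.70) − (-0.30)(-0.05)] = 0.1550
  C_22 = (0.95)(0.70) − (-0.30)(-0.15) = 0.6200
  C_23 = −[(0.95)(-0.05) − (-0.20)(-0.15)] = 0.0775
  C_31 = (-0.20)(0.00) − (-0.30)(0.55) = 0.1650
  C_32 = −[(0.95)(0.00) − (-0.30)(-0.40)] = 0.1200
  C_33 = (0.95)(0.55) − (-0.20)(-0.40) = 0.4425
det(I−A) = Σ_j (I−A)_1j·C_1j = (0.95)(0.3850) + (-0.20)(0.2800) + (-0.30)(0.1025) = 0.2790
adj(I−A) = Cᵀ =
  [ 0.3850   0.1550   0.1650]
  [ 0.2800   0.6200   0.1200]
  [ 0.1025   0.0775   0.4425]
(I − A)⁻¹ = adj(I−A) / det(I−A) ≈
  [   1.3799     0.5556     0.5914]
  [   1.0036     2.2222     0.4301]
  [   0.3674     0.2778     1.5860]
x = (I − A)⁻¹ d = adj(I−A)·d / det(I−A), with det(I−A) = 0.2790:
  x_1 = (0.3850·100 + 0.1550·75 + 0.1650·40) / 0.2790 = 56.725 / 0.2790 ≈ 203.32
  x_2 = (0.2800·100 + 0.6200·75 + 0.1200·40) / 0.2790 = 79.30 / 0.2790 ≈ 284.23
  x_3 = (0.1025·100 + 0.0775·75 + 0.4425·40) / 0.2790 = 33.7625 / 0.2790 ≈ 121.01

x_1 = 203.32, x_2 = 284.23, x_3 = 121.01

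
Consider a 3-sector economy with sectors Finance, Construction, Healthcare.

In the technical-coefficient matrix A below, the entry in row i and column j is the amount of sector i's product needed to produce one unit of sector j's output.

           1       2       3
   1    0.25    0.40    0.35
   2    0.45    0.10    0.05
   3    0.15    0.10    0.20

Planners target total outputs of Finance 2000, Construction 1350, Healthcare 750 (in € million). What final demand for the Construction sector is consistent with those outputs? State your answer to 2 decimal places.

d_2 = 277.50

I − A =
  [   0.75    -0.40    -0.35]
  [  -0.45     0.90    -0.05]
  [  -0.15    -0.10     0.80]
d = (I − A) x:
  d_1 = (+0.75)·2000 + (-0.40)·1350 + (-0.35)·750 = 697.50
  d_2 = (-0.45)·2000 + (+0.90)·1350 + (-0.05)·750 = 277.50
  d_3 = (-0.15)·2000 + (-0.10)·1350 + (+0.80)·750 = 165.00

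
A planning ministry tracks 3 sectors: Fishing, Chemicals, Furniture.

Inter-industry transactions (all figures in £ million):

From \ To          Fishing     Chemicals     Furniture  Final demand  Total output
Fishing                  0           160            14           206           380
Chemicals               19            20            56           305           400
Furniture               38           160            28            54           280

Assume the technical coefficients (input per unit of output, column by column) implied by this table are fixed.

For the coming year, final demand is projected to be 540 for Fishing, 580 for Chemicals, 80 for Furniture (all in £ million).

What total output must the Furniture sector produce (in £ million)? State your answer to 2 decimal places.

x_3 = 527.01

Technical coefficients a_ij = z_ij / X_j:
  a_11 = 0/380 = 0.00, a_21 = 19/380 = 0.05, a_31 = 38/380 = 0.10
  a_12 = 160/400 = 0.40, a_22 = 20/400 = 0.05, a_32 = 160/400 = 0.40
  a_13 = 14/280 = 0.05, a_23 = 56/280 = 0.20, a_33 = 28/280 = 0.10
I − A =
  [   1.00    -0.40    -0.05]
  [  -0.05     0.95    -0.20]
  [  -0.10    -0.40     0.90]
Cofactors of I−A, C_ij = (−1)^(i+j)·(minor ij) (rows/columns in the sector order above):
  C_11 = (0.95)(0.90) − (-0.20)(-0.40) = 0.7750
  C_12 = −[(-0.05)(0.90) − (-0.20)(-0.10)] = 0.0650
  C_13 = (-0.05)(-0.40) − (0.95)(-0.10) = 0.1150
  C_21 = −[(-0.40)(0.90) − (-0.05)(-0.40)] = 0.3800
  C_22 = (1.00)(0.90) − (-0.05)(-0.10) = 0.8950
  C_23 = −[(1.00)(-0.40) − (-0.40)(-0.10)] = 0.4400
  C_31 = (-0.40)(-0.20) − (-0.05)(0.95) = 0.1275
  C_32 = −[(1.00)(-0.20) − (-0.05)(-0.05)] = 0.2025
  C_33 = (1.00)(0.95) − (-0.40)(-0.05) = 0.9300
det(I−A) = Σ_j (I−A)_1j·C_1j = (1.00)(0.7750) + (-0.40)(0.0650) + (-0.05)(0.1150) = 0.74325
adj(I−A) = Cᵀ =
  [ 0.7750   0.3800   0.1275]
  [ 0.0650   0.8950   0.2025]
  [ 0.1150   0.4400   0.9300]
(I − A)⁻¹ = adj(I−A) / det(I−A) ≈
  [   1.0427     0.5113     0.1715]
  [   0.0875     1.2042     0.2725]
  [   0.1547     0.5920     1.2513]
x = (I − A)⁻¹ d = adj(I−A)·d / det(I−A), with det(I−A) = 0.74325:
  x_1 = (0.7750·540 + 0.3800·580 + 0.1275·80) / 0.74325 = 649.10 / 0.74325 ≈ 873.33
  x_2 = (0.0650·540 + 0.8950·580 + 0.2025·80) / 0.74325 = 570.40 / 0.74325 ≈ 767.44
  x_3 = (0.1150·540 + 0.4400·580 + 0.9300·80) / 0.74325 = 391.70 / 0.74325 ≈ 527.01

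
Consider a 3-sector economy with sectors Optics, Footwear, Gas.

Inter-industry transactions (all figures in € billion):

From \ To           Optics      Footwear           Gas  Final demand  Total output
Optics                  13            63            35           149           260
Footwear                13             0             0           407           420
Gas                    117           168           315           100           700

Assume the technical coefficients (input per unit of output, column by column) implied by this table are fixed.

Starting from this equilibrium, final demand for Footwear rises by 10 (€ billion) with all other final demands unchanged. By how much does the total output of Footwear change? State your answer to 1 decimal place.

Technical coefficients a_ij = z_ij / X_j:
  a_OO = 13/260 = 0.05, a_FO = 13/260 = 0.05, a_GO = 117/260 = 0.45
  a_OF = 63/420 = 0.15, a_FF = 0/420 = 0.00, a_GF = 168/420 = 0.40
  a_OG = 35/700 = 0.05, a_FG = 0/700 = 0.00, a_GG = 315/700 = 0.45
I − A =
  [   0.95    -0.15    -0.05]
  [  -0.05     1.00     0.00]
  [  -0.45    -0.40     0.55]
Cofactors of I−A, C_ij = (−1)^(i+j)·(minor ij) (rows/columns in the sector order above):
  C_11 = (1.00)(0.55) − (0.00)(-0.40) = 0.5500
  C_12 = −[(-0.05)(0.55) − (0.00)(-0.45)] = 0.0275
  C_13 = (-0.05)(-0.40) − (1.00)(-0.45) = 0.4700
  C_21 = −[(-0.15)(0.55) − (-0.05)(-0.40)] = 0.1025
  C_22 = (0.95)(0.55) − (-0.05)(-0.45) = 0.5000
  C_23 = −[(0.95)(-0.40) − (-0.15)(-0.45)] = 0.4475
  C_31 = (-0.15)(0.00) − (-0.05)(1.00) = 0.0500
  C_32 = −[(0.95)(0.00) − (-0.05)(-0.05)] = 0.0025
  C_33 = (0.95)(1.00) − (-0.15)(-0.05) = 0.9425
det(I−A) = Σ_j (I−A)_1j·C_1j = (0.95)(0.5500) + (-0.15)(0.0275) + (-0.05)(0.4700) = 0.494875
adj(I−A) = Cᵀ =
  [ 0.5500   0.1025   0.0500]
  [ 0.0275   0.5000   0.0025]
  [ 0.4700   0.4475   0.9425]
(I − A)⁻¹ = adj(I−A) / det(I−A) ≈
  [   1.1114     0.2071     0.1010]
  [   0.0556     1.0104     0.0051]
  [   0.9497     0.9043     1.9045]
Δx = (I − A)⁻¹ Δd with Δd having +10 in the Footwear component and 0 elsewhere.
So Δx_F = L_FF · (+10), where L_FF = adj(I−A)_FF / det(I−A) = 0.5000 / 0.494875.
Δx_F = 0.5000 × (+10) / 0.494875 = 5.00 / 0.494875 ≈ 10.1.

Δx_F = 10.1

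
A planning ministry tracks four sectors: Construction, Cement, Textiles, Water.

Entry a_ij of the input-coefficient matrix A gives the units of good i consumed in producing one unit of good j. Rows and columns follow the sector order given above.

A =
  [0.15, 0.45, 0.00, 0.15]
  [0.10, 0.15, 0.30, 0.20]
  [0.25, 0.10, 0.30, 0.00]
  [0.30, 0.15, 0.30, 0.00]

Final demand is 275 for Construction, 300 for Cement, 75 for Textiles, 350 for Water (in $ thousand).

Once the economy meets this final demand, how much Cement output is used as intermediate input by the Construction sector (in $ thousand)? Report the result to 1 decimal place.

z_21 = 96.4

I − A =
  [   0.85    -0.45     0.00    -0.15]
  [  -0.10     0.85    -0.30    -0.20]
  [  -0.25    -0.10     0.70     0.00]
  [  -0.30    -0.15    -0.30     1.00]
Compute the cofactors C_ij = (−1)^(i+j)·(3×3 minor ij) of I−A; the adjugate is their transpose:
adj(I−A) = Cᵀ =
  [ 0.538000   0.335250   0.207000   0.147750]
  [ 0.202000   0.552250   0.297000   0.140750]
  [ 0.221000   0.198625   0.584500   0.072875]
  [ 0.258000   0.243000   0.282000   0.415000]
det(I−A) = Σ_j (I−A)_1j·C_1j = (0.85)(0.538000) + (-0.45)(0.202000) + (0.00)(0.221000) + (-0.15)(0.258000) = 0.3277
(I − A)⁻¹ = adj(I−A) / det(I−A) ≈
  [   1.6417     1.0230     0.6317     0.4509]
  [   0.6164     1.6852     0.9063     0.4295]
  [   0.6744     0.6061     1.7836     0.2224]
  [   0.7873     0.7415     0.8605     1.2664]
First solve x = (I − A)⁻¹ d = adj(I−A)·d / det(I−A); in particular x_1 = (0.538000·275 + 0.335250·300 + 0.207000·75 + 0.147750·350) / 0.3277 = 315.7625 / 0.3277 ≈ 963.572.
Intermediate flow from 2 to 1: z_21 = a_21 · x_1 = 0.10 × 315.7625 / 0.3277 = 31.57625 / 0.3277 ≈ 96.4.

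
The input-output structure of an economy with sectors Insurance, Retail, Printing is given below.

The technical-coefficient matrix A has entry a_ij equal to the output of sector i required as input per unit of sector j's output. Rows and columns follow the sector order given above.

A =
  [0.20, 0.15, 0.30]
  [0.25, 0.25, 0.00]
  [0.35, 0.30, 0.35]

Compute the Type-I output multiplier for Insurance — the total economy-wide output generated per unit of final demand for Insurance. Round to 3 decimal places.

I − A =
  [   0.80    -0.15    -0.30]
  [  -0.25     0.75     0.00]
  [  -0.35    -0.30     0.65]
Cofactors of I−A, C_ij = (−1)^(i+j)·(minor ij) (rows/columns in the sector order above):
  C_11 = (0.75)(0.65) − (0.00)(-0.30) = 0.4875
  C_12 = −[(-0.25)(0.65) − (0.00)(-0.35)] = 0.1625
  C_13 = (-0.25)(-0.30) − (0.75)(-0.35) = 0.3375
  C_21 = −[(-0.15)(0.65) − (-0.30)(-0.30)] = 0.1875
  C_22 = (0.80)(0.65) − (-0.30)(-0.35) = 0.4150
  C_23 = −[(0.80)(-0.30) − (-0.15)(-0.35)] = 0.2925
  C_31 = (-0.15)(0.00) − (-0.30)(0.75) = 0.2250
  C_32 = −[(0.80)(0.00) − (-0.30)(-0.25)] = 0.0750
  C_33 = (0.80)(0.75) − (-0.15)(-0.25) = 0.5625
det(I−A) = Σ_j (I−A)_1j·C_1j = (0.80)(0.4875) + (-0.15)(0.1625) + (-0.30)(0.3375) = 0.264375
adj(I−A) = Cᵀ =
  [ 0.4875   0.1875   0.2250]
  [ 0.1625   0.4150   0.0750]
  [ 0.3375   0.2925   0.5625]
(I − A)⁻¹ = adj(I−A) / det(I−A) ≈
  [   1.8440     0.7092     0.8511]
  [   0.6147     1.5697     0.2837]
  [   1.2766     1.1064     2.1277]
The output multiplier for sector j is the column-j sum of the Leontief inverse (I − A)⁻¹ = adj(I−A) / det(I−A).
Column I of adj(I−A): (0.4875, 0.1625, 0.3375); det(I−A) = 0.264375.
m_I = (0.4875 + 0.1625 + 0.3375) / 0.264375 = 0.9875 / 0.264375 ≈ 3.735.

m_I = 3.735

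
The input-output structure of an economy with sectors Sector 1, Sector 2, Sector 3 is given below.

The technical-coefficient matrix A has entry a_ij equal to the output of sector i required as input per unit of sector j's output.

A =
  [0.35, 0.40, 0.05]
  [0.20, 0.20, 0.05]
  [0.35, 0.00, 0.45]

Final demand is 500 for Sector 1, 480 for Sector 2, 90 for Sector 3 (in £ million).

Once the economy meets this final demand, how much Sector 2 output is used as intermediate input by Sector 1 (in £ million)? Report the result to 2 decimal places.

z_21 = 299.55

I − A =
  [   0.65    -0.40    -0.05]
  [  -0.20     0.80    -0.05]
  [  -0.35     0.00     0.55]
Cofactors of I−A, C_ij = (−1)^(i+j)·(minor ij) (rows/columns in the sector order above):
  C_11 = (0.80)(0.55) − (-0.05)(0.00) = 0.4400
  C_12 = −[(-0.20)(0.55) − (-0.05)(-0.35)] = 0.1275
  C_13 = (-0.20)(0.00) − (0.80)(-0.35) = 0.2800
  C_21 = −[(-0.40)(0.55) − (-0.05)(0.00)] = 0.2200
  C_22 = (0.65)(0.55) − (-0.05)(-0.35) = 0.3400
  C_23 = −[(0.65)(0.00) − (-0.40)(-0.35)] = 0.1400
  C_31 = (-0.40)(-0.05) − (-0.05)(0.80) = 0.0600
  C_32 = −[(0.65)(-0.05) − (-0.05)(-0.20)] = 0.0425
  C_33 = (0.65)(0.80) − (-0.40)(-0.20) = 0.4400
det(I−A) = Σ_j (I−A)_1j·C_1j = (0.65)(0.4400) + (-0.40)(0.1275) + (-0.05)(0.2800) = 0.2210
adj(I−A) = Cᵀ =
  [ 0.4400   0.2200   0.0600]
  [ 0.1275   0.3400   0.0425]
  [ 0.2800   0.1400   0.4400]
(I − A)⁻¹ = adj(I−A) / det(I−A) ≈
  [   1.9910     0.9955     0.2715]
  [   0.5769     1.5385     0.1923]
  [   1.2670     0.6335     1.9910]
First solve x = (I − A)⁻¹ d = adj(I−A)·d / det(I−A); in particular x_1 = (0.4400·500 + 0.2200·480 + 0.0600·90) / 0.2210 = 331.00 / 0.2210 ≈ 1497.7376.
Intermediate flow from 2 to 1: z_21 = a_21 · x_1 = 0.20 × 331.00 / 0.2210 = 66.20 / 0.2210 ≈ 299.55.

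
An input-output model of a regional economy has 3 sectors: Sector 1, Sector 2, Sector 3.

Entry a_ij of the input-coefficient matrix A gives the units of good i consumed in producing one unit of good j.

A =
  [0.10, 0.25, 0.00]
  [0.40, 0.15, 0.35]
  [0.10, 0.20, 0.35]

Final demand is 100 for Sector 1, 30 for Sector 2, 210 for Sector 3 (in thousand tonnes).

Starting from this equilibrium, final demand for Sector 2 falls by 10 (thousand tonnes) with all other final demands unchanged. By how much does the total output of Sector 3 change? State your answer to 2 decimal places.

I − A =
  [   0.90    -0.25     0.00]
  [  -0.40     0.85    -0.35]
  [  -0.10    -0.20     0.65]
Cofactors of I−A, C_ij = (−1)^(i+j)·(minor ij) (rows/columns in the sector order above):
  C_11 = (0.85)(0.65) − (-0.35)(-0.20) = 0.4825
  C_12 = −[(-0.40)(0.65) − (-0.35)(-0.10)] = 0.2950
  C_13 = (-0.40)(-0.20) − (0.85)(-0.10) = 0.1650
  C_21 = −[(-0.25)(0.65) − (0.00)(-0.20)] = 0.1625
  C_22 = (0.90)(0.65) − (0.00)(-0.10) = 0.5850
  C_23 = −[(0.90)(-0.20) − (-0.25)(-0.10)] = 0.2050
  C_31 = (-0.25)(-0.35) − (0.00)(0.85) = 0.0875
  C_32 = −[(0.90)(-0.35) − (0.00)(-0.40)] = 0.3150
  C_33 = (0.90)(0.85) − (-0.25)(-0.40) = 0.6650
det(I−A) = Σ_j (I−A)_1j·C_1j = (0.90)(0.4825) + (-0.25)(0.2950) + (0.00)(0.1650) = 0.3605
adj(I−A) = Cᵀ =
  [ 0.4825   0.1625   0.0875]
  [ 0.2950   0.5850   0.3150]
  [ 0.1650   0.2050   0.6650]
(I − A)⁻¹ = adj(I−A) / det(I−A) ≈
  [   1.3384     0.4508     0.2427]
  [   0.8183     1.6227     0.8738]
  [   0.4577     0.5687     1.8447]
Δx = (I − A)⁻¹ Δd with Δd having -10 in the Sector 2 component and 0 elsewhere.
So Δx_3 = L_32 · (-10), where L_32 = adj(I−A)_32 / det(I−A) = 0.2050 / 0.3605.
Δx_3 = 0.2050 × (-10) / 0.3605 = -2.05 / 0.3605 ≈ -5.69.

Δx_3 = -5.69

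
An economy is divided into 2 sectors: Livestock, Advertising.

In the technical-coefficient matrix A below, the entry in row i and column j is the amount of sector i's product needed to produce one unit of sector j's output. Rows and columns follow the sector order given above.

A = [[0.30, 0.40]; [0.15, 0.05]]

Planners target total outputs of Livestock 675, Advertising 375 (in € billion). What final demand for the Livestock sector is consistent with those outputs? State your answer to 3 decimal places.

d_1 = 322.500

I − A =
  [   0.70    -0.40]
  [  -0.15     0.95]
d = (I − A) x:
  d_1 = (+0.70)·675 + (-0.40)·375 = 322.500
  d_2 = (-0.15)·675 + (+0.95)·375 = 255.000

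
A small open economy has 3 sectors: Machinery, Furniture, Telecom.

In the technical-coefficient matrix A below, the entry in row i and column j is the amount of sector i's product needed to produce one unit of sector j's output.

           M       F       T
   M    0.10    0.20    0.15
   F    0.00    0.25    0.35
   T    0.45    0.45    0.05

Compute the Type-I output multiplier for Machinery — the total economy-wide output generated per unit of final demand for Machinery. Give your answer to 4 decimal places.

I − A =
  [   0.90    -0.20    -0.15]
  [   0.00     0.75    -0.35]
  [  -0.45    -0.45     0.95]
Cofactors of I−A, C_ij = (−1)^(i+j)·(minor ij) (rows/columns in the sector order above):
  C_11 = (0.75)(0.95) − (-0.35)(-0.45) = 0.5550
  C_12 = −[(0.00)(0.95) − (-0.35)(-0.45)] = 0.1575
  C_13 = (0.00)(-0.45) − (0.75)(-0.45) = 0.3375
  C_21 = −[(-0.20)(0.95) − (-0.15)(-0.45)] = 0.2575
  C_22 = (0.90)(0.95) − (-0.15)(-0.45) = 0.7875
  C_23 = −[(0.90)(-0.45) − (-0.20)(-0.45)] = 0.4950
  C_31 = (-0.20)(-0.35) − (-0.15)(0.75) = 0.1825
  C_32 = −[(0.90)(-0.35) − (-0.15)(0.00)] = 0.3150
  C_33 = (0.90)(0.75) − (-0.20)(0.00) = 0.6750
det(I−A) = Σ_j (I−A)_1j·C_1j = (0.90)(0.5550) + (-0.20)(0.1575) + (-0.15)(0.3375) = 0.417375
adj(I−A) = Cᵀ =
  [ 0.5550   0.2575   0.1825]
  [ 0.1575   0.7875   0.3150]
  [ 0.3375   0.4950   0.6750]
(I − A)⁻¹ = adj(I−A) / det(I−A) ≈
  [   1.32974     0.61695     0.43726]
  [   0.37736     1.88679     0.75472]
  [   0.80863     1.18598     1.61725]
The output multiplier for sector j is the column-j sum of the Leontief inverse (I − A)⁻¹ = adj(I−A) / det(I−A).
Column M of adj(I−A): (0.5550, 0.1575, 0.3375); det(I−A) = 0.417375.
m_M = (0.5550 + 0.1575 + 0.3375) / 0.417375 = 1.05 / 0.417375 ≈ 2.5157.

m_M = 2.5157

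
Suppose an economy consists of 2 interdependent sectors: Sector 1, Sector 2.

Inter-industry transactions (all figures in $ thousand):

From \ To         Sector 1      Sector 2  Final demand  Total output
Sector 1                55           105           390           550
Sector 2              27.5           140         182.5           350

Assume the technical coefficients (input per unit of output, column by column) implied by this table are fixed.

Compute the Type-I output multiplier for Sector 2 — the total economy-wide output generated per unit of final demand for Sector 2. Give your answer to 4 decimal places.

m_2 = 2.2857

Technical coefficients a_ij = z_ij / X_j:
  a_11 = 55/550 = 0.10, a_21 = 27.5/550 = 0.05
  a_12 = 105/350 = 0.30, a_22 = 140/350 = 0.40
I − A =
  [   0.90    -0.30]
  [  -0.05     0.60]
det(I−A) = (0.90)(0.60) − (-0.30)(-0.05) = 0.5250
adj(I−A) = [[0.60, 0.30], [0.05, 0.90]]
(I − A)⁻¹ = adj(I−A) / det(I−A) ≈
  [   1.14286     0.57143]
  [   0.09524     1.71429]
The output multiplier for sector j is the column-j sum of the Leontief inverse (I − A)⁻¹ = adj(I−A) / det(I−A).
Column 2 of adj(I−A): (0.30, 0.90); det(I−A) = 0.5250.
m_2 = (0.30 + 0.90) / 0.5250 = 1.20 / 0.5250 ≈ 2.2857.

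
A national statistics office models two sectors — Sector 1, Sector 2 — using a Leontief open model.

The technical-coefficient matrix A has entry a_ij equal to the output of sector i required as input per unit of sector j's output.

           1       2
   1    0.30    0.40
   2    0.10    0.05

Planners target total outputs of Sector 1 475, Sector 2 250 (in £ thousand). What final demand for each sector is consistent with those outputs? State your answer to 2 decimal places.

I − A =
  [   0.70    -0.40]
  [  -0.10     0.95]
d = (I − A) x:
  d_1 = (+0.70)·475 + (-0.40)·250 = 232.50
  d_2 = (-0.10)·475 + (+0.95)·250 = 190.00

d_1 = 232.50, d_2 = 190.00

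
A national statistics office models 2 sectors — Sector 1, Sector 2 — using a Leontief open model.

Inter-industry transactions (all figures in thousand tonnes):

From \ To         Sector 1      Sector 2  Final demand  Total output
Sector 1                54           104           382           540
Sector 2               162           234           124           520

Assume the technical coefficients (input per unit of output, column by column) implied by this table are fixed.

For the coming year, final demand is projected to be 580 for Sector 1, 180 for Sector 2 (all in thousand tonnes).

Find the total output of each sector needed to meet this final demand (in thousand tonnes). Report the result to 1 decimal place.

Technical coefficients a_ij = z_ij / X_j:
  a_11 = 54/540 = 0.10, a_21 = 162/540 = 0.30
  a_12 = 104/520 = 0.20, a_22 = 234/520 = 0.45
I − A =
  [   0.90    -0.20]
  [  -0.30     0.55]
det(I−A) = (0.90)(0.55) − (-0.20)(-0.30) = 0.4350
adj(I−A) = [[0.55, 0.20], [0.30, 0.90]]
(I − A)⁻¹ = adj(I−A) / det(I−A) ≈
  [   1.2644     0.4598]
  [   0.6897     2.0690]
x = (I − A)⁻¹ d = adj(I−A)·d / det(I−A), with det(I−A) = 0.4350:
  x_1 = (0.55·580 + 0.20·180) / 0.4350 = 355.00 / 0.4350 ≈ 816.1
  x_2 = (0.30·580 + 0.90·180) / 0.4350 = 336.00 / 0.4350 ≈ 772.4

x_1 = 816.1, x_2 = 772.4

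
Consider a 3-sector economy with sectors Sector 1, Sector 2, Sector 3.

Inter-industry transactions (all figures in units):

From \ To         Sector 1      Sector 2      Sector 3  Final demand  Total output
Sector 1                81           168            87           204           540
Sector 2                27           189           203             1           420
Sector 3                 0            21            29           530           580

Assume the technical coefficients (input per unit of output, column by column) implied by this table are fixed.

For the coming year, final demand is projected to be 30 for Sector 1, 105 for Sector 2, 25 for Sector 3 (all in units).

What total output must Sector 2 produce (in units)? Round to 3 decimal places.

x_2 = 228.942

Technical coefficients a_ij = z_ij / X_j:
  a_11 = 81/540 = 0.15, a_21 = 27/540 = 0.05, a_31 = 0/540 = 0.00
  a_12 = 168/420 = 0.40, a_22 = 189/420 = 0.45, a_32 = 21/420 = 0.05
  a_13 = 87/580 = 0.15, a_23 = 203/580 = 0.35, a_33 = 29/580 = 0.05
I − A =
  [   0.85    -0.40    -0.15]
  [  -0.05     0.55    -0.35]
  [   0.00    -0.05     0.95]
Cofactors of I−A, C_ij = (−1)^(i+j)·(minor ij) (rows/columns in the sector order above):
  C_11 = (0.55)(0.95) − (-0.35)(-0.05) = 0.5050
  C_12 = −[(-0.05)(0.95) − (-0.35)(0.00)] = 0.0475
  C_13 = (-0.05)(-0.05) − (0.55)(0.00) = 0.0025
  C_21 = −[(-0.40)(0.95) − (-0.15)(-0.05)] = 0.3875
  C_22 = (0.85)(0.95) − (-0.15)(0.00) = 0.8075
  C_23 = −[(0.85)(-0.05) − (-0.40)(0.00)] = 0.0425
  C_31 = (-0.40)(-0.35) − (-0.15)(0.55) = 0.2225
  C_32 = −[(0.85)(-0.35) − (-0.15)(-0.05)] = 0.3050
  C_33 = (0.85)(0.55) − (-0.40)(-0.05) = 0.4475
det(I−A) = Σ_j (I−A)_1j·C_1j = (0.85)(0.5050) + (-0.40)(0.0475) + (-0.15)(0.0025) = 0.409875
adj(I−A) = Cᵀ =
  [ 0.5050   0.3875   0.2225]
  [ 0.0475   0.8075   0.3050]
  [ 0.0025   0.0425   0.4475]
(I − A)⁻¹ = adj(I−A) / det(I−A) ≈
  [   1.2321     0.9454     0.5428]
  [   0.1159     1.9701     0.7441]
  [   0.0061     0.1037     1.0918]
x = (I − A)⁻¹ d = adj(I−A)·d / det(I−A), with det(I−A) = 0.409875:
  x_1 = (0.5050·30 + 0.3875·105 + 0.2225·25) / 0.409875 = 61.40 / 0.409875 ≈ 149.802
  x_2 = (0.0475·30 + 0.8075·105 + 0.3050·25) / 0.409875 = 93.8375 / 0.409875 ≈ 228.942
  x_3 = (0.0025·30 + 0.0425·105 + 0.4475·25) / 0.409875 = 15.725 / 0.409875 ≈ 38.365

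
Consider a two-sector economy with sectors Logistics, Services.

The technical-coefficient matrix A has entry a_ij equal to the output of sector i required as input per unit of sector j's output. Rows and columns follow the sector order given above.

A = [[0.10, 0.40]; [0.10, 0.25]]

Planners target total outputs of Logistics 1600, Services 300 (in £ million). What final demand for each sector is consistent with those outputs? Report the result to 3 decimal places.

d_1 = 1320.000, d_2 = 65.000

I − A =
  [   0.90    -0.40]
  [  -0.10     0.75]
d = (I − A) x:
  d_1 = (+0.90)·1600 + (-0.40)·300 = 1320.000
  d_2 = (-0.10)·1600 + (+0.75)·300 = 65.000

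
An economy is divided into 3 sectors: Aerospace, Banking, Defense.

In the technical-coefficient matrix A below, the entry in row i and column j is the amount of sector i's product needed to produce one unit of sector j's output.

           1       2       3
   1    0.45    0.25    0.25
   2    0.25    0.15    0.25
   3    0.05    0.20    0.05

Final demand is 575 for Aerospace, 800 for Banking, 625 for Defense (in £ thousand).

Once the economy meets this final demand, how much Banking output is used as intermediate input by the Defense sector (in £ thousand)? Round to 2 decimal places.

I − A =
  [   0.55    -0.25    -0.25]
  [  -0.25     0.85    -0.25]
  [  -0.05    -0.20     0.95]
Cofactors of I−A, C_ij = (−1)^(i+j)·(minor ij) (rows/columns in the sector order above):
  C_11 = (0.85)(0.95) − (-0.25)(-0.20) = 0.7575
  C_12 = −[(-0.25)(0.95) − (-0.25)(-0.05)] = 0.2500
  C_13 = (-0.25)(-0.20) − (0.85)(-0.05) = 0.0925
  C_21 = −[(-0.25)(0.95) − (-0.25)(-0.20)] = 0.2875
  C_22 = (0.55)(0.95) − (-0.25)(-0.05) = 0.5100
  C_23 = −[(0.55)(-0.20) − (-0.25)(-0.05)] = 0.1225
  C_31 = (-0.25)(-0.25) − (-0.25)(0.85) = 0.2750
  C_32 = −[(0.55)(-0.25) − (-0.25)(-0.25)] = 0.2000
  C_33 = (0.55)(0.85) − (-0.25)(-0.25) = 0.4050
det(I−A) = Σ_j (I−A)_1j·C_1j = (0.55)(0.7575) + (-0.25)(0.2500) + (-0.25)(0.0925) = 0.3310
adj(I−A) = Cᵀ =
  [ 0.7575   0.2875   0.2750]
  [ 0.2500   0.5100   0.2000]
  [ 0.0925   0.1225   0.4050]
(I − A)⁻¹ = adj(I−A) / det(I−A) ≈
  [   2.2885     0.8686     0.8308]
  [   0.7553     1.5408     0.6042]
  [   0.2795     0.3701     1.2236]
First solve x = (I − A)⁻¹ d = adj(I−A)·d / det(I−A); in particular x_3 = (0.0925·575 + 0.1225·800 + 0.4050·625) / 0.3310 = 404.3125 / 0.3310 ≈ 1221.4879.
Intermediate flow from 2 to 3: z_23 = a_23 · x_3 = 0.25 × 404.3125 / 0.3310 = 101.078125 / 0.3310 ≈ 305.37.

z_23 = 305.37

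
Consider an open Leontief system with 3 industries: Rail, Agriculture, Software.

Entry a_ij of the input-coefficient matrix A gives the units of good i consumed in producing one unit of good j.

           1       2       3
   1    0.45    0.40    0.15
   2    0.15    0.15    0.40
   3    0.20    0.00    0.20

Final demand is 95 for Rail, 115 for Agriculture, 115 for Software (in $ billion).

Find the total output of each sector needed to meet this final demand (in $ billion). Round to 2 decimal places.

x_1 = 500.79, x_2 = 350.23, x_3 = 268.95

I − A =
  [   0.55    -0.40    -0.15]
  [  -0.15     0.85    -0.40]
  [  -0.20     0.00     0.80]
Cofactors of I−A, C_ij = (−1)^(i+j)·(minor ij) (rows/columns in the sector order above):
  C_11 = (0.85)(0.80) − (-0.40)(0.00) = 0.6800
  C_12 = −[(-0.15)(0.80) − (-0.40)(-0.20)] = 0.2000
  C_13 = (-0.15)(0.00) − (0.85)(-0.20) = 0.1700
  C_21 = −[(-0.40)(0.80) − (-0.15)(0.00)] = 0.3200
  C_22 = (0.55)(0.80) − (-0.15)(-0.20) = 0.4100
  C_23 = −[(0.55)(0.00) − (-0.40)(-0.20)] = 0.0800
  C_31 = (-0.40)(-0.40) − (-0.15)(0.85) = 0.2875
  C_32 = −[(0.55)(-0.40) − (-0.15)(-0.15)] = 0.2425
  C_33 = (0.55)(0.85) − (-0.40)(-0.15) = 0.4075
det(I−A) = Σ_j (I−A)_1j·C_1j = (0.55)(0.6800) + (-0.40)(0.2000) + (-0.15)(0.1700) = 0.2685
adj(I−A) = Cᵀ =
  [ 0.6800   0.3200   0.2875]
  [ 0.2000   0.4100   0.2425]
  [ 0.1700   0.0800   0.4075]
(I − A)⁻¹ = adj(I−A) / det(I−A) ≈
  [   2.5326     1.1918     1.0708]
  [   0.7449     1.5270     0.9032]
  [   0.6331     0.2980     1.5177]
x = (I − A)⁻¹ d = adj(I−A)·d / det(I−A), with det(I−A) = 0.2685:
  x_1 = (0.6800·95 + 0.3200·115 + 0.2875·115) / 0.2685 = 134.4625 / 0.2685 ≈ 500.79
  x_2 = (0.2000·95 + 0.4100·115 + 0.2425·115) / 0.2685 = 94.0375 / 0.2685 ≈ 350.23
  x_3 = (0.1700·95 + 0.0800·115 + 0.4075·115) / 0.2685 = 72.2125 / 0.2685 ≈ 268.95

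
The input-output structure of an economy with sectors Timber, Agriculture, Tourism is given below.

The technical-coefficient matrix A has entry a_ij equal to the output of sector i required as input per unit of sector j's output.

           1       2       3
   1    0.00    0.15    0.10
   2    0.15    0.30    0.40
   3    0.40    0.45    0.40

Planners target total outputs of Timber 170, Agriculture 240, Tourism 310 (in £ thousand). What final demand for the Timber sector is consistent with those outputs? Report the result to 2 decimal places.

I − A =
  [   1.00    -0.15    -0.10]
  [  -0.15     0.70    -0.40]
  [  -0.40    -0.45     0.60]
d = (I − A) x:
  d_1 = (+1.00)·170 + (-0.15)·240 + (-0.10)·310 = 103.00
  d_2 = (-0.15)·170 + (+0.70)·240 + (-0.40)·310 = 18.50
  d_3 = (-0.40)·170 + (-0.45)·240 + (+0.60)·310 = 10.00

d_1 = 103.00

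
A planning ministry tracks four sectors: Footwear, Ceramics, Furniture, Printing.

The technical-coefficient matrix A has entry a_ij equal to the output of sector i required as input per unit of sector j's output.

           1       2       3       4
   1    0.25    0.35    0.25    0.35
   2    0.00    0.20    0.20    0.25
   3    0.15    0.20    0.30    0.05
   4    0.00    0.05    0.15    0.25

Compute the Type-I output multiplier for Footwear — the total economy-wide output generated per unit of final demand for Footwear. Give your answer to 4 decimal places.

m_1 = 2.1247

I − A =
  [   0.75    -0.35    -0.25    -0.35]
  [   0.00     0.80    -0.20    -0.25]
  [  -0.15    -0.20     0.70    -0.05]
  [   0.00    -0.05    -0.15     0.75]
Compute the cofactors C_ij = (−1)^(i+j)·(3×3 minor ij) of I−A; the adjugate is their transpose:
adj(I−A) = Cᵀ =
  [ 0.367250   0.242000   0.258000   0.269250]
  [ 0.028125   0.352125   0.140625   0.139875]
  [ 0.088125   0.156375   0.440625   0.122625]
  [ 0.019500   0.054750   0.097500   0.349500]
det(I−A) = Σ_j (I−A)_1j·C_1j = (0.75)(0.367250) + (-0.35)(0.028125) + (-0.25)(0.088125) + (-0.35)(0.019500) = 0.2367375
(I − A)⁻¹ = adj(I−A) / det(I−A) ≈
  [   1.55130     1.02223     1.08981     1.13734]
  [   0.11880     1.48741     0.59401     0.59084]
  [   0.37225     0.66054     1.86124     0.51798]
  [   0.08237     0.23127     0.41185     1.47632]
The output multiplier for sector j is the column-j sum of the Leontief inverse (I − A)⁻¹ = adj(I−A) / det(I−A).
Column 1 of adj(I−A): (0.367250, 0.028125, 0.088125, 0.019500); det(I−A) = 0.2367375.
m_1 = (0.367250 + 0.028125 + 0.088125 + 0.019500) / 0.2367375 = 0.503 / 0.2367375 ≈ 2.1247.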